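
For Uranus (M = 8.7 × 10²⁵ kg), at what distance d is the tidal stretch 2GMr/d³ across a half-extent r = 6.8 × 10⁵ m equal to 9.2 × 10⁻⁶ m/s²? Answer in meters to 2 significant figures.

9.5 × 10⁸ m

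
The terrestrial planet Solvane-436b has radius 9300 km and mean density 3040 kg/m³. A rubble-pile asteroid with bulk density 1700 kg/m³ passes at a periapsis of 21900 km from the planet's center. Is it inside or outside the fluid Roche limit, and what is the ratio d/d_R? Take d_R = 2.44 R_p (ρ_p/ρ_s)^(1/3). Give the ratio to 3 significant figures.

d_R = 2.44 × (9300 km) × (3040/1700)^(1/3) = 27540 km
d/d_R = (21900) / (27540) = 0.795
Since d/d_R < 1, the body is inside the Roche limit.

inside; d/d_R ≈ 0.795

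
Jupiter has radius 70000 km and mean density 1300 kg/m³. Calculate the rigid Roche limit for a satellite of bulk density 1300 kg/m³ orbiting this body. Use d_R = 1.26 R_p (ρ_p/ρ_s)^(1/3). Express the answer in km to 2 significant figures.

88000 km

d_R = 1.26 × 70000 km × (1300/1300)^(1/3)
    = 88000 km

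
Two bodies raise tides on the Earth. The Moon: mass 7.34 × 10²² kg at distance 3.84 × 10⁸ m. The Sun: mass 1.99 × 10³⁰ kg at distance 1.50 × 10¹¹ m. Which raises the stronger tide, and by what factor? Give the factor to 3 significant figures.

The tide-raising term goes as M/d³ (the gradient of a 1/d² field).
The Moon: (7.34 × 10²²) / (3.84 × 10⁸)³ = 1.296 × 10⁻³
The Sun: (1.99 × 10³⁰) / (1.50 × 10¹¹)³ = 5.896 × 10⁻⁴
Ratio (larger/smaller) = 2.20

The Moon, by a factor of ≈ 2.20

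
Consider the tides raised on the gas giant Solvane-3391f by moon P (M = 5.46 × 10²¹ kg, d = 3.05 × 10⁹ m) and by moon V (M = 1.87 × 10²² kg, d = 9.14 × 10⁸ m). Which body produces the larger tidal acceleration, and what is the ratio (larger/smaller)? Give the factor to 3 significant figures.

Compare M/d³ for the two perturbers:
Moon P: (5.46 × 10²¹) / (3.05 × 10⁹)³ = 1.924 × 10⁻⁷
Moon V: (1.87 × 10²²) / (9.14 × 10⁸)³ = 2.449 × 10⁻⁵
Ratio (larger/smaller) = 127

Moon V, by a factor of ≈ 127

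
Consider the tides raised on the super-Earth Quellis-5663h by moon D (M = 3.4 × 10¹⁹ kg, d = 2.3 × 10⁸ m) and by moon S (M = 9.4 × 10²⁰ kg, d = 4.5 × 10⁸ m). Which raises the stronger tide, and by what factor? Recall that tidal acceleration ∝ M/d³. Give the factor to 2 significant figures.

The tide-raising term goes as M/d³ (the gradient of a 1/d² field).
Moon D: (3.4 × 10¹⁹) / (2.3 × 10⁸)³ = 2.794 × 10⁻⁶
Moon S: (9.4 × 10²⁰) / (4.5 × 10⁸)³ = 1.032 × 10⁻⁵
Ratio (larger/smaller) = 3.7

Moon S, by a factor of ≈ 3.7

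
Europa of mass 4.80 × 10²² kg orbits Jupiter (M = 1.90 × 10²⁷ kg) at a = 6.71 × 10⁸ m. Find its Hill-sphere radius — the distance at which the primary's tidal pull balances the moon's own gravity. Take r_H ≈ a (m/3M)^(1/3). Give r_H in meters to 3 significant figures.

1.37 × 10⁷ m

r_H ≈ a (m/3M)^(1/3)
    = (6.71 × 10⁸) × (4.80 × 10²² / (3 × 1.90 × 10²⁷))^(1/3)
    = 1.37 × 10⁷ m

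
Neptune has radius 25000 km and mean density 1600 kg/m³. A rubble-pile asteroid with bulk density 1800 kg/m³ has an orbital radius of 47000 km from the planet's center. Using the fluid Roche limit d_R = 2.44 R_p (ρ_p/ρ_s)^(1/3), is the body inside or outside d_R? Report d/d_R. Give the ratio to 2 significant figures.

d_R = 2.44 × (25000 km) × (1600/1800)^(1/3) = 58650 km
d/d_R = (47000) / (58650) = 0.80
Since d/d_R < 1, the body is inside the Roche limit.

inside; d/d_R ≈ 0.80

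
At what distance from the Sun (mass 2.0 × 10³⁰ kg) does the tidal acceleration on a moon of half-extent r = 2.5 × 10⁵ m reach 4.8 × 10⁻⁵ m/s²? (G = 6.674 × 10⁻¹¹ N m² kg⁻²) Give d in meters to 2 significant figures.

1.1 × 10¹⁰ m

2GMr/d³ = a_tidal  ⇒  d = (2GMr / a_tidal)^(1/3)
d = (2 × 6.674×10⁻¹¹ × (2.0 × 10³⁰) × (2.5 × 10⁵) / (4.8 × 10⁻⁵))^(1/3)
  = 1.1 × 10¹⁰ m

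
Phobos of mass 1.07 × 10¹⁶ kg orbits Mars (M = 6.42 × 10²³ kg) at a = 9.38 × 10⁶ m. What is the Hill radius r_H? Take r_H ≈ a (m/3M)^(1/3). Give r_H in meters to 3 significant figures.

r_H ≈ a (m/3M)^(1/3)
    = (9.38 × 10⁶) × (1.07 × 10¹⁶ / (3 × 6.42 × 10²³))^(1/3)
    = 1.66 × 10⁴ m

1.66 × 10⁴ m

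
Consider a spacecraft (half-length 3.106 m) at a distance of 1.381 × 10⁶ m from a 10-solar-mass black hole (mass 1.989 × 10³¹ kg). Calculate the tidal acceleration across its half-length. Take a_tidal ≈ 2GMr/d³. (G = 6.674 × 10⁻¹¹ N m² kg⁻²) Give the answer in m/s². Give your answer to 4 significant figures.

Δg = 2GMr/d³
   = 2 × (6.674 × 10⁻¹¹) × (1.989 × 10³¹) × (3.106) / (1.381 × 10⁶)³
   = 3.131 × 10³ m/s²

3.131 × 10³ m/s²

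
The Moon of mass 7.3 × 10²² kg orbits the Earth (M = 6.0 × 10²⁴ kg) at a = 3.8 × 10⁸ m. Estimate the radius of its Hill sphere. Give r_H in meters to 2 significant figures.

r_H ≈ a (m/3M)^(1/3)
    = (3.8 × 10⁸) × (7.3 × 10²² / (3 × 6.0 × 10²⁴))^(1/3)
    = 6.1 × 10⁷ m

6.1 × 10⁷ m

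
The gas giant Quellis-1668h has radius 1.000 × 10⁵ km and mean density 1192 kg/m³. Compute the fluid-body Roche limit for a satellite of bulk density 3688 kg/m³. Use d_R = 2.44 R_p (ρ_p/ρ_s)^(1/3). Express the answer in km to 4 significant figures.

d_R = 2.44 × 1.000 × 10⁵ km × (1192/3688)^(1/3)
    = 1.674 × 10⁵ km

1.674 × 10⁵ km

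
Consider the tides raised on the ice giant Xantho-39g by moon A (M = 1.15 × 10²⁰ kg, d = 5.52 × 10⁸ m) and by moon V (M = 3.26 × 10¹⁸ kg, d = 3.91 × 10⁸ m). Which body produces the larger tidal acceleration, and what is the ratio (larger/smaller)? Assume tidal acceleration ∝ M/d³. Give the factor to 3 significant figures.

Moon A, by a factor of ≈ 12.5

Tidal stretch scales as M/d³; compute that for each body.
Moon A: (1.15 × 10²⁰) / (5.52 × 10⁸)³ = 6.837 × 10⁻⁷
Moon V: (3.26 × 10¹⁸) / (3.91 × 10⁸)³ = 5.454 × 10⁻⁸
Ratio (larger/smaller) = 12.5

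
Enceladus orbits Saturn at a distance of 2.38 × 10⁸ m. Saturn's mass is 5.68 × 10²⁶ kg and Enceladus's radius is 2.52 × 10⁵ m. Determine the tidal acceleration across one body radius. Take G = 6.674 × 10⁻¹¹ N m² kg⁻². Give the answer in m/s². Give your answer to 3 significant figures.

Δa = 2GMr/d³
   = 2 × (6.674 × 10⁻¹¹) × (5.68 × 10²⁶) × (2.52 × 10⁵) / (2.38 × 10⁸)³
   = 1.42 × 10⁻³ m/s²

1.42 × 10⁻³ m/s²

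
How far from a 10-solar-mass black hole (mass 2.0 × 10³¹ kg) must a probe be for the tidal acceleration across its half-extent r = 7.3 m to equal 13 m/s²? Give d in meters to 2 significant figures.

1.1 × 10⁷ m

2GMr/d³ = a_tidal  ⇒  d = (2GMr / a_tidal)^(1/3)
d = (2 × 6.674×10⁻¹¹ × (2.0 × 10³¹) × (7.3) / (13))^(1/3)
  = 1.1 × 10⁷ m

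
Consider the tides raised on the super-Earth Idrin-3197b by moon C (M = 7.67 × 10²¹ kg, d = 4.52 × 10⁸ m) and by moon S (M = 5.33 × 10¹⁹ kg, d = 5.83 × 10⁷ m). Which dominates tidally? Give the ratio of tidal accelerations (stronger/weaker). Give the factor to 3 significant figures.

Moon S, by a factor of ≈ 3.24

Tidal stretch scales as M/d³; compute that for each body.
Moon C: (7.67 × 10²¹) / (4.52 × 10⁸)³ = 8.306 × 10⁻⁵
Moon S: (5.33 × 10¹⁹) / (5.83 × 10⁷)³ = 2.690 × 10⁻⁴
Ratio (larger/smaller) = 3.24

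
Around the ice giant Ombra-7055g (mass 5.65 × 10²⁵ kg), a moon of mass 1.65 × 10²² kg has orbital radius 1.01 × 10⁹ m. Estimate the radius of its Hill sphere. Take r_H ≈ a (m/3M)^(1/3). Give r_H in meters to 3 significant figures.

r_H ≈ a (m/3M)^(1/3)
    = (1.01 × 10⁹) × (1.65 × 10²² / (3 × 5.65 × 10²⁵))^(1/3)
    = 4.65 × 10⁷ m

4.65 × 10⁷ m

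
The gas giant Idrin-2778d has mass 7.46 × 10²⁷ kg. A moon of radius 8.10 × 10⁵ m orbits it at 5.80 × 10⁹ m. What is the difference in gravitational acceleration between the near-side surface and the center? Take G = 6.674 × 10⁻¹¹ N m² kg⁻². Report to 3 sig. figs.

4.13 × 10⁻⁶ m/s²

Δa = 2GMr/d³
   = 2 × (6.674 × 10⁻¹¹) × (7.46 × 10²⁷) × (8.10 × 10⁵) / (5.80 × 10⁹)³
   = 4.13 × 10⁻⁶ m/s²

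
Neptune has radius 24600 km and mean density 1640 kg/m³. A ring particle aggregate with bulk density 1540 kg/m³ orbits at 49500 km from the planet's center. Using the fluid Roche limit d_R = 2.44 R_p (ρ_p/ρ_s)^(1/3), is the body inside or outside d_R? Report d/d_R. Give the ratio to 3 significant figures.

d_R = 2.44 × (24600 km) × (1640/1540)^(1/3) = 61300 km
d/d_R = (49500) / (61300) = 0.808
Since d/d_R < 1, the body is inside the Roche limit.

inside; d/d_R ≈ 0.808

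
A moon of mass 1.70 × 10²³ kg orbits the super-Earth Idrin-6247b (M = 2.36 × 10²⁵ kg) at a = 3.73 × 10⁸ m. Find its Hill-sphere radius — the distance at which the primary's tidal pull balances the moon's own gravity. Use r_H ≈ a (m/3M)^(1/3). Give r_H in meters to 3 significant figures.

r_H ≈ a (m/3M)^(1/3)
    = (3.73 × 10⁸) × (1.70 × 10²³ / (3 × 2.36 × 10²⁵))^(1/3)
    = 4.99 × 10⁷ m

4.99 × 10⁷ m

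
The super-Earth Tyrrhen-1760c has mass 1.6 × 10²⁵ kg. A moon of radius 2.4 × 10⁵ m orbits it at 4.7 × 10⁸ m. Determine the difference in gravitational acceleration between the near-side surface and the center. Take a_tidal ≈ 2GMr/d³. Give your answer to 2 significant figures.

4.9 × 10⁻⁶ m/s²

Δg = 2GMr/d³
   = 2 × (6.674 × 10⁻¹¹) × (1.6 × 10²⁵) × (2.4 × 10⁵) / (4.7 × 10⁸)³
   = 4.9 × 10⁻⁶ m/s²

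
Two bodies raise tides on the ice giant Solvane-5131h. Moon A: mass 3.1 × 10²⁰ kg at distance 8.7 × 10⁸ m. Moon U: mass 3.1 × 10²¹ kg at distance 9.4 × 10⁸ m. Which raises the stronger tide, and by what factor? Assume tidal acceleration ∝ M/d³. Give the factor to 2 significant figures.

Moon U, by a factor of ≈ 7.9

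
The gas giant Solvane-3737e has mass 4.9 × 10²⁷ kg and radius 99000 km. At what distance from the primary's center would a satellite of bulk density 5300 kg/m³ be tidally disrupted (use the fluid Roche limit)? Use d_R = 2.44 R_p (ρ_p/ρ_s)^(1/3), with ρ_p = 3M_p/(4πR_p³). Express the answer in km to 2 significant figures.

1.5 × 10⁵ km

ρ_p = 3M_p/(4πR_p³) = 3 × (4.9 × 10²⁷) / (4π × (9.9 × 10⁷ m)³) = 1200 kg/m³
d_R = 2.44 × 99000 km × (1200/5300)^(1/3)
    = 1.5 × 10⁵ km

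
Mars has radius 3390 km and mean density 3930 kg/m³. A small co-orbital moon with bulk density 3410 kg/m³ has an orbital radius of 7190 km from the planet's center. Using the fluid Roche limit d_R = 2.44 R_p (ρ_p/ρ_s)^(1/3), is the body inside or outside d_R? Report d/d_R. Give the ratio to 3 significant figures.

inside; d/d_R ≈ 0.829

d_R = 2.44 × (3390 km) × (3930/3410)^(1/3) = 8672 km
d/d_R = (7190) / (8672) = 0.829
Since d/d_R < 1, the body is inside the Roche limit.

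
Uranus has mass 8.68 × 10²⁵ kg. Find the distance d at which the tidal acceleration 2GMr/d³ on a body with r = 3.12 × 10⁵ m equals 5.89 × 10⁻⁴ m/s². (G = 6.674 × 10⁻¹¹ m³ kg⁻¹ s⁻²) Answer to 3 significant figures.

1.83 × 10⁸ m

2GMr/d³ = a_tidal  ⇒  d = (2GMr / a_tidal)^(1/3)
d = (2 × 6.674×10⁻¹¹ × (8.68 × 10²⁵) × (3.12 × 10⁵) / (5.89 × 10⁻⁴))^(1/3)
  = 1.83 × 10⁸ m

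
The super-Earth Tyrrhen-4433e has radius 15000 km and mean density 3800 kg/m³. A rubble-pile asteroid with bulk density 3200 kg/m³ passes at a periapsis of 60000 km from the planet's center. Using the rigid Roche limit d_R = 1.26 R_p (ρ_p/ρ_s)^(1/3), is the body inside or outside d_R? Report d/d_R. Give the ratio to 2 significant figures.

d_R = 1.26 × (15000 km) × (3800/3200)^(1/3) = 20010 km
d/d_R = (60000) / (20010) = 3.0
Since d/d_R > 1, the body is outside the Roche limit.

outside; d/d_R ≈ 3.0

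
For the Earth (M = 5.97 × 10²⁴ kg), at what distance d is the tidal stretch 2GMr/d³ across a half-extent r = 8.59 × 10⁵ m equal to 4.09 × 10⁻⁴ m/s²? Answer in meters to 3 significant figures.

1.19 × 10⁸ m

2GMr/d³ = a_tidal  ⇒  d = (2GMr / a_tidal)^(1/3)
d = (2 × 6.674×10⁻¹¹ × (5.97 × 10²⁴) × (8.59 × 10⁵) / (4.09 × 10⁻⁴))^(1/3)
  = 1.19 × 10⁸ m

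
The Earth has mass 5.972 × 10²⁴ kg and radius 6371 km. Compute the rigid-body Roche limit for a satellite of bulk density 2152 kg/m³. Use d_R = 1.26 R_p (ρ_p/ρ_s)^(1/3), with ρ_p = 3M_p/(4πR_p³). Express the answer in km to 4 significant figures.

ρ_p = 3M_p/(4πR_p³) = 3 × (5.972 × 10²⁴) / (4π × (6.371 × 10⁶ m)³) = 5513 kg/m³
d_R = 1.26 × 6371 km × (5513/2152)^(1/3)
    = 10980 km

10980 km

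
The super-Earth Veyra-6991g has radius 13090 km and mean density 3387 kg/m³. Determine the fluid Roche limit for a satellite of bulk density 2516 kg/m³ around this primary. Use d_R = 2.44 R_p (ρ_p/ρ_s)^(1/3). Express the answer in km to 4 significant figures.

35270 km

d_R = 2.44 × 13090 km × (3387/2516)^(1/3)
    = 35270 km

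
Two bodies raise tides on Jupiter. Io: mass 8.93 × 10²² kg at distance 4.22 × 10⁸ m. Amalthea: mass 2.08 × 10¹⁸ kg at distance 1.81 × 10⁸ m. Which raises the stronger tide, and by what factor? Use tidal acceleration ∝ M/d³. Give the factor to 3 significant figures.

Tidal stretch scales as M/d³; compute that for each body.
Io: (8.93 × 10²²) / (4.22 × 10⁸)³ = 1.188 × 10⁻³
Amalthea: (2.08 × 10¹⁸) / (1.81 × 10⁸)³ = 3.508 × 10⁻⁷
Ratio (larger/smaller) = 3390

Io, by a factor of ≈ 3390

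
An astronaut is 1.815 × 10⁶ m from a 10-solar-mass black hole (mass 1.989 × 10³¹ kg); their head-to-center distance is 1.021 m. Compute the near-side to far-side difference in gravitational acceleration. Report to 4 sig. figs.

Δa = 4GMr/d³
   = 4 × (6.674 × 10⁻¹¹) × (1.989 × 10³¹) × (1.021) / (1.815 × 10⁶)³
   = 9.067 × 10² m/s²

9.067 × 10² m/s²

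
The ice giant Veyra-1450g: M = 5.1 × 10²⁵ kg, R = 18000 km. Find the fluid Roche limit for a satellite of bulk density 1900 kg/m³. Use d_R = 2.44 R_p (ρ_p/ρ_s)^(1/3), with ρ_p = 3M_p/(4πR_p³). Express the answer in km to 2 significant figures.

ρ_p = 3M_p/(4πR_p³) = 3 × (5.1 × 10²⁵) / (4π × (1.8 × 10⁷ m)³) = 2100 kg/m³
d_R = 2.44 × 18000 km × (2100/1900)^(1/3)
    = 45000 km

45000 km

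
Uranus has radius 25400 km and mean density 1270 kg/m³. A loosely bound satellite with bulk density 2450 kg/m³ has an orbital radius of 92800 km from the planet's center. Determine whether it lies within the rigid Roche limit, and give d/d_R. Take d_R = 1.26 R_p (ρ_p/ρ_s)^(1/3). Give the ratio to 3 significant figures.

outside; d/d_R ≈ 3.61

d_R = 1.26 × (25400 km) × (1270/2450)^(1/3) = 25710 km
d/d_R = (92800) / (25710) = 3.61
Since d/d_R > 1, the body is outside the Roche limit.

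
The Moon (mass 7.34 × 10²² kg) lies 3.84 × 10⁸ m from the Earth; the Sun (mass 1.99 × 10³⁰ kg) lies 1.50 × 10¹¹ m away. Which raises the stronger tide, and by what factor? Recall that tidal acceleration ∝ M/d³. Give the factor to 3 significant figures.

The tide-raising term goes as M/d³ (the gradient of a 1/d² field).
The Moon: (7.34 × 10²²) / (3.84 × 10⁸)³ = 1.296 × 10⁻³
The Sun: (1.99 × 10³⁰) / (1.50 × 10¹¹)³ = 5.896 × 10⁻⁴
Ratio (larger/smaller) = 2.20

The Moon, by a factor of ≈ 2.20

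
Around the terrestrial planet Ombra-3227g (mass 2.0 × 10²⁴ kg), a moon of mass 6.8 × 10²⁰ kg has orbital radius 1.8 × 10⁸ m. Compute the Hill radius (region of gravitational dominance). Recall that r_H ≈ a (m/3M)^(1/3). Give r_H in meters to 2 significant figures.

8.7 × 10⁶ m

r_H ≈ a (m/3M)^(1/3)
    = (1.8 × 10⁸) × (6.8 × 10²⁰ / (3 × 2.0 × 10²⁴))^(1/3)
    = 8.7 × 10⁶ m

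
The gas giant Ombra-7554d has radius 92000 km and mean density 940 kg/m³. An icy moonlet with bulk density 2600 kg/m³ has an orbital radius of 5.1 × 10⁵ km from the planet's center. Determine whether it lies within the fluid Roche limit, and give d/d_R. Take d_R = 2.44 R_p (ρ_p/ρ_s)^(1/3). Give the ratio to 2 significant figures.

d_R = 2.44 × (92000 km) × (940/2600)^(1/3) = 1.599 × 10⁵ km
d/d_R = (5.1 × 10⁵) / (1.599 × 10⁵) = 3.2
Since d/d_R > 1, the body is outside the Roche limit.

outside; d/d_R ≈ 3.2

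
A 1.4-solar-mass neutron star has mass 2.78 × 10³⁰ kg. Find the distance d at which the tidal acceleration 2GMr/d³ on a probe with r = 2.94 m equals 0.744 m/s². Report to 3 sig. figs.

1.14 × 10⁷ m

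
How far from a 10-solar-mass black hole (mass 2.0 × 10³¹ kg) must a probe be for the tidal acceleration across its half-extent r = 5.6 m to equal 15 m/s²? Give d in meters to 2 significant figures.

1.0 × 10⁷ m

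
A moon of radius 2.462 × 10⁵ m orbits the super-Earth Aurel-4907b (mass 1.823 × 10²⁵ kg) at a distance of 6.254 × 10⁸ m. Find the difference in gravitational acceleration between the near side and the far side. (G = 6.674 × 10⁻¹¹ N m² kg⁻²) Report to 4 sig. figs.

4.898 × 10⁻⁶ m/s²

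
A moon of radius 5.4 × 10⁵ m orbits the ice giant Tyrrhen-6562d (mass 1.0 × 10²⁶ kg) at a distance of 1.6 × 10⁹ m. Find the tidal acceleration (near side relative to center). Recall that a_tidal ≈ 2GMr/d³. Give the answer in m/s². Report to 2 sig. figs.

1.8 × 10⁻⁶ m/s²

Δa = 2GMr/d³
   = 2 × (6.674 × 10⁻¹¹) × (1.0 × 10²⁶) × (5.4 × 10⁵) / (1.6 × 10⁹)³
   = 1.8 × 10⁻⁶ m/s²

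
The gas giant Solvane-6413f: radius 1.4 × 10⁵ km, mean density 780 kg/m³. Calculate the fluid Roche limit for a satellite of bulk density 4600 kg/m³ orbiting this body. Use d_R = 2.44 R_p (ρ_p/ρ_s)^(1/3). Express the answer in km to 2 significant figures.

1.9 × 10⁵ km

d_R = 2.44 × 1.4 × 10⁵ km × (780/4600)^(1/3)
    = 1.9 × 10⁵ km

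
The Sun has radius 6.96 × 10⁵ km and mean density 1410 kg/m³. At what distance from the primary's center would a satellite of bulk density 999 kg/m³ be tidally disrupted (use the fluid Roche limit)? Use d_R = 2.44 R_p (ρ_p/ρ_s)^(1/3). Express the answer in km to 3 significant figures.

1.90 × 10⁶ km

d_R = 2.44 × 6.96 × 10⁵ km × (1410/999)^(1/3)
    = 1.90 × 10⁶ km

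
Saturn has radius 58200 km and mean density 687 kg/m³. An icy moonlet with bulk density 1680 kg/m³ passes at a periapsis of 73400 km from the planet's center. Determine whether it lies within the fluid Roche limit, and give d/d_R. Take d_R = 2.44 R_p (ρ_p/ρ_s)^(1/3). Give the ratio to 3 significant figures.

d_R = 2.44 × (58200 km) × (687/1680)^(1/3) = 1.054 × 10⁵ km
d/d_R = (73400) / (1.054 × 10⁵) = 0.696
Since d/d_R < 1, the body is inside the Roche limit.

inside; d/d_R ≈ 0.696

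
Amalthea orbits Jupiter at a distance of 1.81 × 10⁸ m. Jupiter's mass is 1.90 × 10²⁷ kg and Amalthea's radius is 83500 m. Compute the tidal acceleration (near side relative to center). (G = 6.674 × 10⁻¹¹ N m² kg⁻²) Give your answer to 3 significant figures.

Δa = 2GMr/d³
   = 2 × (6.674 × 10⁻¹¹) × (1.90 × 10²⁷) × (83500) / (1.81 × 10⁸)³
   = 3.57 × 10⁻³ m/s²

3.57 × 10⁻³ m/s²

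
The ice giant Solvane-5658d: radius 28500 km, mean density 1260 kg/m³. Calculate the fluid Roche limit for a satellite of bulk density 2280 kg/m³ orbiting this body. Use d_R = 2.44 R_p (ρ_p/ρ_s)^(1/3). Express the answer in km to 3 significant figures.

57100 km

d_R = 2.44 × 28500 km × (1260/2280)^(1/3)
    = 57100 km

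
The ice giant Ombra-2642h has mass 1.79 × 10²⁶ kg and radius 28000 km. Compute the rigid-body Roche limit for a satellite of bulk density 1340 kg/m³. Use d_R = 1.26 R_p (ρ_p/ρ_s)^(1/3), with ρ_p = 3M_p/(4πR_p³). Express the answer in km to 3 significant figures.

ρ_p = 3M_p/(4πR_p³) = 3 × (1.79 × 10²⁶) / (4π × (2.80 × 10⁷ m)³) = 1950 kg/m³
d_R = 1.26 × 28000 km × (1950/1340)^(1/3)
    = 40000 km

40000 km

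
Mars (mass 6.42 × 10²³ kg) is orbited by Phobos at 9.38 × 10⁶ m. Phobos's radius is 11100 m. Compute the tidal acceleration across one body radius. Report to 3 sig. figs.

1.15 × 10⁻³ m/s²

Δg = 2GMr/d³
   = 2 × (6.674 × 10⁻¹¹) × (6.42 × 10²³) × (11100) / (9.38 × 10⁶)³
   = 1.15 × 10⁻³ m/s²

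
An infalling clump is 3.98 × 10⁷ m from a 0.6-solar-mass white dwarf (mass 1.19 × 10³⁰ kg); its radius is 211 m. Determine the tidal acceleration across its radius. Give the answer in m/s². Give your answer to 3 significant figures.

5.32 × 10⁻¹ m/s²

a_tidal = 2GMr/d³
        = 2 × (6.674 × 10⁻¹¹) × (1.19 × 10³⁰) × (211) / (3.98 × 10⁷)³
        = 5.32 × 10⁻¹ m/s²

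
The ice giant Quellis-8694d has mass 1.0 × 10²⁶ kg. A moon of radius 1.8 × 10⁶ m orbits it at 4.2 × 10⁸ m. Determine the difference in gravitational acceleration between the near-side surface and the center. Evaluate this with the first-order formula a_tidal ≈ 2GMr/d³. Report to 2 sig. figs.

3.2 × 10⁻⁴ m/s²

Δa = 2GMr/d³
   = 2 × (6.674 × 10⁻¹¹) × (1.0 × 10²⁶) × (1.8 × 10⁶) / (4.2 × 10⁸)³
   = 3.2 × 10⁻⁴ m/s²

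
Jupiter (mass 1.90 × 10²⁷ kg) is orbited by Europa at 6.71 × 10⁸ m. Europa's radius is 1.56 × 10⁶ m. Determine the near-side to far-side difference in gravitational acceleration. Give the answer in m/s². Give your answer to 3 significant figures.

2.62 × 10⁻³ m/s²

The field gradient is 2GM/d³; across the full diameter 2r the difference is 4GMr/d³.
Δg = 4GMr/d³
   = 4 × (6.674 × 10⁻¹¹) × (1.90 × 10²⁷) × (1.56 × 10⁶) / (6.71 × 10⁸)³
   = 2.62 × 10⁻³ m/s²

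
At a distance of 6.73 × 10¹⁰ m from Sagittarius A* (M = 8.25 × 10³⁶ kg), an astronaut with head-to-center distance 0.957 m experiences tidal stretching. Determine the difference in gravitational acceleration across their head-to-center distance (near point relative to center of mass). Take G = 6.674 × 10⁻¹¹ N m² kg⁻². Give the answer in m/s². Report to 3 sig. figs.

3.46 × 10⁻⁶ m/s²

Δa = 2GMr/d³
   = 2 × (6.674 × 10⁻¹¹) × (8.25 × 10³⁶) × (0.957) / (6.73 × 10¹⁰)³
   = 3.46 × 10⁻⁶ m/s²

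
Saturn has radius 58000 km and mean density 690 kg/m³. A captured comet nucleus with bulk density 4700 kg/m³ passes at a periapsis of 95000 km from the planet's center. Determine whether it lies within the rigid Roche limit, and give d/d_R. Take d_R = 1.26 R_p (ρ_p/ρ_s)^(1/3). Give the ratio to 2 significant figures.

d_R = 1.26 × (58000 km) × (690/4700)^(1/3) = 38550 km
d/d_R = (95000) / (38550) = 2.5
Since d/d_R > 1, the body is outside the Roche limit.

outside; d/d_R ≈ 2.5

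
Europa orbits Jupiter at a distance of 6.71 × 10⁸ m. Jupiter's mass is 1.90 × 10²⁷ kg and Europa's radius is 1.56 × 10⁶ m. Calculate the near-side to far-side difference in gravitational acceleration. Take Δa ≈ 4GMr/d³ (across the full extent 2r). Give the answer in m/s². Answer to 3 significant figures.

2.62 × 10⁻³ m/s²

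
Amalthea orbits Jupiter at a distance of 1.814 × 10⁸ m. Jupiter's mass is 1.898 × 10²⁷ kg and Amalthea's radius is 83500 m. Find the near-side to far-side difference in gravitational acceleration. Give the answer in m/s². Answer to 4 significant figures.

7.088 × 10⁻³ m/s²

The field gradient is 2GM/d³; across the full diameter 2r the difference is 4GMr/d³.
a_tidal = 4GMr/d³
        = 4 × (6.674 × 10⁻¹¹) × (1.898 × 10²⁷) × (83500) / (1.814 × 10⁸)³
        = 7.088 × 10⁻³ m/s²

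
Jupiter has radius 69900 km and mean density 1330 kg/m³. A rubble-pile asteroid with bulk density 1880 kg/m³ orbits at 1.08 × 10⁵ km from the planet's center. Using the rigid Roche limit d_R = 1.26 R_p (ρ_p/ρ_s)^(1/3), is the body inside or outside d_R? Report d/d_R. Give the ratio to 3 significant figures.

outside; d/d_R ≈ 1.38

d_R = 1.26 × (69900 km) × (1330/1880)^(1/3) = 78480 km
d/d_R = (1.08 × 10⁵) / (78480) = 1.38
Since d/d_R > 1, the body is outside the Roche limit.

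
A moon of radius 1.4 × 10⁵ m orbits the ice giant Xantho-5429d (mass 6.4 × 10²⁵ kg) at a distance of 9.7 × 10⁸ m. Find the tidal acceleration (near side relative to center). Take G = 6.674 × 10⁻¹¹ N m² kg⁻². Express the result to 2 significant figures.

Δa = 2GMr/d³
   = 2 × (6.674 × 10⁻¹¹) × (6.4 × 10²⁵) × (1.4 × 10⁵) / (9.7 × 10⁸)³
   = 1.3 × 10⁻⁶ m/s²

1.3 × 10⁻⁶ m/s²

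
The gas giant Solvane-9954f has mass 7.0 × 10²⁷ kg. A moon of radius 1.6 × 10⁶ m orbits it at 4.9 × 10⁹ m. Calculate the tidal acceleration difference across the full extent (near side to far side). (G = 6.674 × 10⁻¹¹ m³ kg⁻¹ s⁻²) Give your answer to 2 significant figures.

a_tidal = 4GMr/d³
        = 4 × (6.674 × 10⁻¹¹) × (7.0 × 10²⁷) × (1.6 × 10⁶) / (4.9 × 10⁹)³
        = 2.5 × 10⁻⁵ m/s²

2.5 × 10⁻⁵ m/s²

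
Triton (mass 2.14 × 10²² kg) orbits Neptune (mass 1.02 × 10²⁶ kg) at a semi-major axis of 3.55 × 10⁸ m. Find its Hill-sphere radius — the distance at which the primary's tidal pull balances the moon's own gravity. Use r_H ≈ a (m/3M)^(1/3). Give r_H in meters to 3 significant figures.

1.46 × 10⁷ m

r_H ≈ a (m/3M)^(1/3)
    = (3.55 × 10⁸) × (2.14 × 10²² / (3 × 1.02 × 10²⁶))^(1/3)
    = 1.46 × 10⁷ m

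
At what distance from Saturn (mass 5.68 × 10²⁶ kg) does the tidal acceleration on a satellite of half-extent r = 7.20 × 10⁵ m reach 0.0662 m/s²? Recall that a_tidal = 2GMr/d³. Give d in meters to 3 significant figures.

9.38 × 10⁷ m

2GMr/d³ = a_tidal  ⇒  d = (2GMr / a_tidal)^(1/3)
d = (2 × 6.674×10⁻¹¹ × (5.68 × 10²⁶) × (7.20 × 10⁵) / (0.0662))^(1/3)
  = 9.38 × 10⁷ m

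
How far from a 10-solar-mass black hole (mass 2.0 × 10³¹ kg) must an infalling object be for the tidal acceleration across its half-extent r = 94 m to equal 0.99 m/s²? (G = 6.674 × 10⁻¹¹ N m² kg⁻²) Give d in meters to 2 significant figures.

6.3 × 10⁷ m

2GMr/d³ = a_tidal  ⇒  d = (2GMr / a_tidal)^(1/3)
d = (2 × 6.674×10⁻¹¹ × (2.0 × 10³¹) × (94) / (0.99))^(1/3)
  = 6.3 × 10⁷ m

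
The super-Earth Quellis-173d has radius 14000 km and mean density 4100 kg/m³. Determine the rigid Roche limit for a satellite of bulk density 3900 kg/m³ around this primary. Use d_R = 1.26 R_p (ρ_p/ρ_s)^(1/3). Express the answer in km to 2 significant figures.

18000 km

d_R = 1.26 × 14000 km × (4100/3900)^(1/3)
    = 18000 km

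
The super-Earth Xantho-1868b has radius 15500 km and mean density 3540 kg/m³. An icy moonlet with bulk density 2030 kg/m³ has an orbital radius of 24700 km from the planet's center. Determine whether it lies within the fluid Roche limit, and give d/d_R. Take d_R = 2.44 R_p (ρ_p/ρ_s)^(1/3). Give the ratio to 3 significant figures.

inside; d/d_R ≈ 0.543

d_R = 2.44 × (15500 km) × (3540/2030)^(1/3) = 45520 km
d/d_R = (24700) / (45520) = 0.543
Since d/d_R < 1, the body is inside the Roche limit.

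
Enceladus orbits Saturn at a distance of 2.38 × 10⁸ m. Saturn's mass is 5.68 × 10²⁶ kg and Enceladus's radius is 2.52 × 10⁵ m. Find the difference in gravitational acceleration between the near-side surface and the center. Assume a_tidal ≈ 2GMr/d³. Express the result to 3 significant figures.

Δg = 2GMr/d³
   = 2 × (6.674 × 10⁻¹¹) × (5.68 × 10²⁶) × (2.52 × 10⁵) / (2.38 × 10⁸)³
   = 1.42 × 10⁻³ m/s²

1.42 × 10⁻³ m/s²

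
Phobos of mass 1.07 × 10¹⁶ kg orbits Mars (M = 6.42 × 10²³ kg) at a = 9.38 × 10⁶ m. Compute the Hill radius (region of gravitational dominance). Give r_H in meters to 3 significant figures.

1.66 × 10⁴ m

r_H ≈ a (m/3M)^(1/3)
    = (9.38 × 10⁶) × (1.07 × 10¹⁶ / (3 × 6.42 × 10²³))^(1/3)
    = 1.66 × 10⁴ m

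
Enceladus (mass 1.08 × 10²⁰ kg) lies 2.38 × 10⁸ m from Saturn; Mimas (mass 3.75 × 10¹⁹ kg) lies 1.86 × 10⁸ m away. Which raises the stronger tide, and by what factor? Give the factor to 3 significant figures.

Tidal acceleration ∝ M/d³, so compare M/d³ for each.
Enceladus: (1.08 × 10²⁰) / (2.38 × 10⁸)³ = 8.011 × 10⁻⁶
Mimas: (3.75 × 10¹⁹) / (1.86 × 10⁸)³ = 5.828 × 10⁻⁶
Ratio (larger/smaller) = 1.37

Enceladus, by a factor of ≈ 1.37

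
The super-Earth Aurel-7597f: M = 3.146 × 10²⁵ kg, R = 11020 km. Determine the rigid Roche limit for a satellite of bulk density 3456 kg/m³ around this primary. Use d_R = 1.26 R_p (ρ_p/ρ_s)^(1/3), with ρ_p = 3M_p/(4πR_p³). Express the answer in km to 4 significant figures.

16320 km

ρ_p = 3M_p/(4πR_p³) = 3 × (3.146 × 10²⁵) / (4π × (1.102 × 10⁷ m)³) = 5612 kg/m³
d_R = 1.26 × 11020 km × (5612/3456)^(1/3)
    = 16320 km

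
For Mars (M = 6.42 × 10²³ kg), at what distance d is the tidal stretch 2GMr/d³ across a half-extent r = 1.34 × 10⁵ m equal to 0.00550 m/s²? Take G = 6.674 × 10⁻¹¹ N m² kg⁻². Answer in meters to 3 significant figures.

2GMr/d³ = a_tidal  ⇒  d = (2GMr / a_tidal)^(1/3)
d = (2 × 6.674×10⁻¹¹ × (6.42 × 10²³) × (1.34 × 10⁵) / (0.00550))^(1/3)
  = 1.28 × 10⁷ m

1.28 × 10⁷ m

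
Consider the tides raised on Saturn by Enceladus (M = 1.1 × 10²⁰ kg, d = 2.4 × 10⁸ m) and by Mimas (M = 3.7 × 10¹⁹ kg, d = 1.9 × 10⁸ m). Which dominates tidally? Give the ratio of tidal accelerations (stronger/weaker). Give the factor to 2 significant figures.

Enceladus, by a factor of ≈ 1.5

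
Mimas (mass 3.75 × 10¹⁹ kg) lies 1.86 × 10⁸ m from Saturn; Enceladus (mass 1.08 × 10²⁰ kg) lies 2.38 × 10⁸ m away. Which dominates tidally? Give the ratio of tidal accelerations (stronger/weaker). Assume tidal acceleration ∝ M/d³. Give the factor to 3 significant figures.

Enceladus, by a factor of ≈ 1.37

Tidal stretch scales as M/d³; compute that for each body.
Mimas: (3.75 × 10¹⁹) / (1.86 × 10⁸)³ = 5.828 × 10⁻⁶
Enceladus: (1.08 × 10²⁰) / (2.38 × 10⁸)³ = 8.011 × 10⁻⁶
Ratio (larger/smaller) = 1.37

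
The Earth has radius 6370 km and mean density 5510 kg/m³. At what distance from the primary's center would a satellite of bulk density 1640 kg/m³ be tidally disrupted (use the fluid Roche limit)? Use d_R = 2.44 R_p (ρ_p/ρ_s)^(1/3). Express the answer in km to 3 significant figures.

d_R = 2.44 × 6370 km × (5510/1640)^(1/3)
    = 23300 km

23300 km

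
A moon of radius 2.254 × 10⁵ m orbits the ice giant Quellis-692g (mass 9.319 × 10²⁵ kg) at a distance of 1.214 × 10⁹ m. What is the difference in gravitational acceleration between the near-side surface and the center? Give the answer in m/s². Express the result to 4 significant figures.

a_tidal = 2GMr/d³
        = 2 × (6.674 × 10⁻¹¹) × (9.319 × 10²⁵) × (2.254 × 10⁵) / (1.214 × 10⁹)³
        = 1.567 × 10⁻⁶ m/s²

1.567 × 10⁻⁶ m/s²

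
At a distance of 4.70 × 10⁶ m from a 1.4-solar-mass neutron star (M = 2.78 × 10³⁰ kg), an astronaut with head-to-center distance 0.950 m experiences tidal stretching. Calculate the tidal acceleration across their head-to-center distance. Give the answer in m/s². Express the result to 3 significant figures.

3.40 m/s²

Since r ≪ d, expand the inverse-square field across one radius to get the leading 2GMr/d³ term.
Δg = 2GMr/d³
   = 2 × (6.674 × 10⁻¹¹) × (2.78 × 10³⁰) × (0.950) / (4.70 × 10⁶)³
   = 3.40 m/s²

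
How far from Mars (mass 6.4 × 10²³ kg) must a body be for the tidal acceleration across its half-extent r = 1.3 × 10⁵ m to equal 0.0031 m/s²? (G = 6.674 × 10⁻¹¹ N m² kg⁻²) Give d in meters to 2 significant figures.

2GMr/d³ = a_tidal  ⇒  d = (2GMr / a_tidal)^(1/3)
d = (2 × 6.674×10⁻¹¹ × (6.4 × 10²³) × (1.3 × 10⁵) / (0.0031))^(1/3)
  = 1.5 × 10⁷ m

1.5 × 10⁷ m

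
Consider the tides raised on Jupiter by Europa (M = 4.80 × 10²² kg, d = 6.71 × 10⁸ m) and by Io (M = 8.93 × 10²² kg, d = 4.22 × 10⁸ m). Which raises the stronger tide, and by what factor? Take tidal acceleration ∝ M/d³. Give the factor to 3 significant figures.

Io, by a factor of ≈ 7.48

Tidal acceleration ∝ M/d³, so compare M/d³ for each.
Europa: (4.80 × 10²²) / (6.71 × 10⁸)³ = 1.589 × 10⁻⁴
Io: (8.93 × 10²²) / (4.22 × 10⁸)³ = 1.188 × 10⁻³
Ratio (larger/smaller) = 7.48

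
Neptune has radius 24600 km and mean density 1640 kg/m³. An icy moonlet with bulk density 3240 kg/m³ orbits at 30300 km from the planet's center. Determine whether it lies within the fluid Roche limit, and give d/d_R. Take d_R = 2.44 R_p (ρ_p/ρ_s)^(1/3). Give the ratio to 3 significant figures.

d_R = 2.44 × (24600 km) × (1640/3240)^(1/3) = 47840 km
d/d_R = (30300) / (47840) = 0.633
Since d/d_R < 1, the body is inside the Roche limit.

inside; d/d_R ≈ 0.633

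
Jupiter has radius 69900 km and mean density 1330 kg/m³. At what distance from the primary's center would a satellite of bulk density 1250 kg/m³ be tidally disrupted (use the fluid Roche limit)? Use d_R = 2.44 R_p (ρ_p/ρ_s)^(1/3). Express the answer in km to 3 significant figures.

d_R = 2.44 × 69900 km × (1330/1250)^(1/3)
    = 1.74 × 10⁵ km

1.74 × 10⁵ km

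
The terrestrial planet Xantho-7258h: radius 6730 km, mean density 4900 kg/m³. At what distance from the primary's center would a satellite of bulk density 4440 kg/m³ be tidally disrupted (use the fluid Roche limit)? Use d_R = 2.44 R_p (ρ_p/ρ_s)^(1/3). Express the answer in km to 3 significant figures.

17000 km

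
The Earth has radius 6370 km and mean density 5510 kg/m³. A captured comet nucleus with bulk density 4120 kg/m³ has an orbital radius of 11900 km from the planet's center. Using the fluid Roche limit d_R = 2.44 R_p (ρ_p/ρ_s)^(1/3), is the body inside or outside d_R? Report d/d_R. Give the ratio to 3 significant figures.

inside; d/d_R ≈ 0.695

d_R = 2.44 × (6370 km) × (5510/4120)^(1/3) = 17120 km
d/d_R = (11900) / (17120) = 0.695
Since d/d_R < 1, the body is inside the Roche limit.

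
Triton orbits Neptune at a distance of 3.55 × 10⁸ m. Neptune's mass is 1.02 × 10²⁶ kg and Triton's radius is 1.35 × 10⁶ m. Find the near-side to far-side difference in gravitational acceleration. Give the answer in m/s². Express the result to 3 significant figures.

a_tidal = 4GMr/d³
        = 4 × (6.674 × 10⁻¹¹) × (1.02 × 10²⁶) × (1.35 × 10⁶) / (3.55 × 10⁸)³
        = 8.22 × 10⁻⁴ m/s²

8.22 × 10⁻⁴ m/s²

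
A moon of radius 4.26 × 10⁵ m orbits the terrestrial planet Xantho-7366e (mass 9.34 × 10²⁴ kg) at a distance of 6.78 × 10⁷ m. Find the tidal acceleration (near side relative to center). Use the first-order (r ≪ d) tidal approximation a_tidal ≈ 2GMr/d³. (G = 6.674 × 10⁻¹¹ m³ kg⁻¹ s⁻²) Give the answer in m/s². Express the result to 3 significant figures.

a_tidal = 2GMr/d³
        = 2 × (6.674 × 10⁻¹¹) × (9.34 × 10²⁴) × (4.26 × 10⁵) / (6.78 × 10⁷)³
        = 1.70 × 10⁻³ m/s²

1.70 × 10⁻³ m/s²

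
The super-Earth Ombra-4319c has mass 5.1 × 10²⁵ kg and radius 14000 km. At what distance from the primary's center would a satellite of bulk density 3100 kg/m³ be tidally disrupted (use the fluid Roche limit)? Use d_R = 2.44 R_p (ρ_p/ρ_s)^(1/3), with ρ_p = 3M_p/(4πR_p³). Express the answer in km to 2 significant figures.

38000 km

ρ_p = 3M_p/(4πR_p³) = 3 × (5.1 × 10²⁵) / (4π × (1.4 × 10⁷ m)³) = 4400 kg/m³
d_R = 2.44 × 14000 km × (4400/3100)^(1/3)
    = 38000 km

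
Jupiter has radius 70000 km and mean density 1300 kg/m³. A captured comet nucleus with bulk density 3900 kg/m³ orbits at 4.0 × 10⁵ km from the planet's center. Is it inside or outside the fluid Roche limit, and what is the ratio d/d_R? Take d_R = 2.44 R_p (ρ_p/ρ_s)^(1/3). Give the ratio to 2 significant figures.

d_R = 2.44 × (70000 km) × (1300/3900)^(1/3) = 1.184 × 10⁵ km
d/d_R = (4.0 × 10⁵) / (1.184 × 10⁵) = 3.4
Since d/d_R > 1, the body is outside the Roche limit.

outside; d/d_R ≈ 3.4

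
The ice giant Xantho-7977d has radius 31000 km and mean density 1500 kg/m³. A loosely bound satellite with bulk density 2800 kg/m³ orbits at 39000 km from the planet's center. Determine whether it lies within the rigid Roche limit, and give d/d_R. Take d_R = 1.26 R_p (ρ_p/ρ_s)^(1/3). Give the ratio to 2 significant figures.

outside; d/d_R ≈ 1.2

d_R = 1.26 × (31000 km) × (1500/2800)^(1/3) = 31720 km
d/d_R = (39000) / (31720) = 1.2
Since d/d_R > 1, the body is outside the Roche limit.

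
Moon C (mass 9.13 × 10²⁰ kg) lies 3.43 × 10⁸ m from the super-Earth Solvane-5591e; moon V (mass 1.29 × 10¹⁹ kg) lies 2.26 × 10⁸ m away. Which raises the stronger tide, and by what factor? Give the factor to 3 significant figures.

Tidal acceleration ∝ M/d³, so compare M/d³ for each.
Moon C: (9.13 × 10²⁰) / (3.43 × 10⁸)³ = 2.262 × 10⁻⁵
Moon V: (1.29 × 10¹⁹) / (2.26 × 10⁸)³ = 1.118 × 10⁻⁶
Ratio (larger/smaller) = 20.2

Moon C, by a factor of ≈ 20.2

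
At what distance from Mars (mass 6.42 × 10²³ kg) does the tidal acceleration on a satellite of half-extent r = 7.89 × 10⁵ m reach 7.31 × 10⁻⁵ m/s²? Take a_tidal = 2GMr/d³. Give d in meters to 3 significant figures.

9.74 × 10⁷ m

2GMr/d³ = a_tidal  ⇒  d = (2GMr / a_tidal)^(1/3)
d = (2 × 6.674×10⁻¹¹ × (6.42 × 10²³) × (7.89 × 10⁵) / (7.31 × 10⁻⁵))^(1/3)
  = 9.74 × 10⁷ m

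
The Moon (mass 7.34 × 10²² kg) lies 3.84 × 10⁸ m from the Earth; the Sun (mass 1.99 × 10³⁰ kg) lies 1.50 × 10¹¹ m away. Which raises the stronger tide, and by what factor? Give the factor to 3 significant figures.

The tide-raising term goes as M/d³ (the gradient of a 1/d² field).
The Moon: (7.34 × 10²²) / (3.84 × 10⁸)³ = 1.296 × 10⁻³
The Sun: (1.99 × 10³⁰) / (1.50 × 10¹¹)³ = 5.896 × 10⁻⁴
Ratio (larger/smaller) = 2.20

The Moon, by a factor of ≈ 2.20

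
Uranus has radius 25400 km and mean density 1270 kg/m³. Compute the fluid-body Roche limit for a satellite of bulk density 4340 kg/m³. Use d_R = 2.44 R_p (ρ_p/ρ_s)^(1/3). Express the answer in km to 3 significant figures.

d_R = 2.44 × 25400 km × (1270/4340)^(1/3)
    = 41100 km

41100 km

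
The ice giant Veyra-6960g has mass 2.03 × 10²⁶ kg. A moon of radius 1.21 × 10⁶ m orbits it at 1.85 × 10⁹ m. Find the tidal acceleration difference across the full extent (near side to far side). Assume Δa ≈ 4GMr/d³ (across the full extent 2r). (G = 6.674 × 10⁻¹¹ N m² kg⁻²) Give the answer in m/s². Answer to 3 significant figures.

Δg = 4GMr/d³
   = 4 × (6.674 × 10⁻¹¹) × (2.03 × 10²⁶) × (1.21 × 10⁶) / (1.85 × 10⁹)³
   = 1.04 × 10⁻⁵ m/s²

1.04 × 10⁻⁵ m/s²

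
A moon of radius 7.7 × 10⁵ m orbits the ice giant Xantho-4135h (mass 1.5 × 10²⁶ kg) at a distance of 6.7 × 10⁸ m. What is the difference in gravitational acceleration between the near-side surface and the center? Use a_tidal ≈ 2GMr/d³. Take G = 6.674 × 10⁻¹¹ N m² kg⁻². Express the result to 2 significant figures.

The tidal stretch is the gradient of GM/d² times the body's extent r, hence the 1/d³ dependence.
Δa = 2GMr/d³
   = 2 × (6.674 × 10⁻¹¹) × (1.5 × 10²⁶) × (7.7 × 10⁵) / (6.7 × 10⁸)³
   = 5.1 × 10⁻⁵ m/s²

5.1 × 10⁻⁵ m/s²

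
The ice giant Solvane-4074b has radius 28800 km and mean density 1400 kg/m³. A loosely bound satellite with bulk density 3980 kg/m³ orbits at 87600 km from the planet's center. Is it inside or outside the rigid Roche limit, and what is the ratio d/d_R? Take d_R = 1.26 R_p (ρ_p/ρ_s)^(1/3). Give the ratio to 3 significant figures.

outside; d/d_R ≈ 3.42

d_R = 1.26 × (28800 km) × (1400/3980)^(1/3) = 25620 km
d/d_R = (87600) / (25620) = 3.42
Since d/d_R > 1, the body is outside the Roche limit.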